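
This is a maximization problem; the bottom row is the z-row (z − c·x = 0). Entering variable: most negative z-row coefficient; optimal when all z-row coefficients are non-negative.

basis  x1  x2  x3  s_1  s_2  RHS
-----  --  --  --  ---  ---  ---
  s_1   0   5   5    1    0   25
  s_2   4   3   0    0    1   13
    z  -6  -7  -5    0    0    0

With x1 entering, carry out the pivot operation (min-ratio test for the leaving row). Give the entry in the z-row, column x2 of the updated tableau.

Ratio test on column x1 — row 1: entry 0 ≤ 0; row 2: 13/4 = 13/4. Minimum is 13/4 at row 2 (s_2 leaves); pivot element 4.
Divide row 2 by 4; eliminate column x1 from the other rows.
z-row update in column x2: -7 − (-6)·(3/4) = -5/2.

-5/2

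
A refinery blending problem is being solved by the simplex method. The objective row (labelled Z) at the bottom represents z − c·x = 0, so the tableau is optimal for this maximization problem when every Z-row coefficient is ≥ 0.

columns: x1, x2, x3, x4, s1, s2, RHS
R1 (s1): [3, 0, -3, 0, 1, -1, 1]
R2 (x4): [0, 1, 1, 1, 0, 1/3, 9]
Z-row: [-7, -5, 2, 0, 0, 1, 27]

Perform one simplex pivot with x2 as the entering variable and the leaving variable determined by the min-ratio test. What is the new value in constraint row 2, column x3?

Ratio test on column x2 — row 1: entry 0 ≤ 0; row 2: 9/1 = 9. Minimum is 9 at row 2 (x4 leaves); pivot element 1.
Divide row 2 by 1; eliminate column x2 from the other rows.
In the new row 2, the x3 entry is the old entry divided by the pivot: 1/1 = 1.

1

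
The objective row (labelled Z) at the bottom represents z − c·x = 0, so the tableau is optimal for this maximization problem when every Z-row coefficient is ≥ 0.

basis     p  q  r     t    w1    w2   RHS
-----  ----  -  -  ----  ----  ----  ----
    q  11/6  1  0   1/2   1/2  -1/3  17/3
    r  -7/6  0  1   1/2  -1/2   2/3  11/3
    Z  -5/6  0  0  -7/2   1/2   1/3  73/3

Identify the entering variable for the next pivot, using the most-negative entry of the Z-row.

t

Negative Z-row entries: p: -5/6, t: -7/2.
The most negative is -7/2 in column t, so t enters.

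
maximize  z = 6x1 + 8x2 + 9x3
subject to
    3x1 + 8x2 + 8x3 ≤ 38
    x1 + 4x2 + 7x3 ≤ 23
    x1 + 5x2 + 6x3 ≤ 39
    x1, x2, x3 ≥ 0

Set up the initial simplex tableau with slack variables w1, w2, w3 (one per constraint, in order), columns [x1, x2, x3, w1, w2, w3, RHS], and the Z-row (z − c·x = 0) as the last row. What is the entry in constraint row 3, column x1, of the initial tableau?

1

Constraint 3 has coefficient 1 on x1.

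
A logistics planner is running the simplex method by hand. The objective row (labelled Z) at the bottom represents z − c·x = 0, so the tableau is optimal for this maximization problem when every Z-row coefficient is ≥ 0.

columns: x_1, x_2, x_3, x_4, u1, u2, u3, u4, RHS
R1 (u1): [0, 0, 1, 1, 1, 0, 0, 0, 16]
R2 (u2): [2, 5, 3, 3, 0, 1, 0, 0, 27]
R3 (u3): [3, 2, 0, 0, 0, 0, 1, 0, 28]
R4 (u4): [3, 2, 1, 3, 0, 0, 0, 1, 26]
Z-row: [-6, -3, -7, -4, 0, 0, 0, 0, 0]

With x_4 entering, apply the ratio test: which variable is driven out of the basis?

u4

Column x_4 entries and ratios — u1: 16/1 = 16; u2: 27/3 = 9; u3: 0 ≤ 0, skip; u4: 26/3 = 26/3.
Smallest ratio is 26/3 in the row of u4, so u4 leaves.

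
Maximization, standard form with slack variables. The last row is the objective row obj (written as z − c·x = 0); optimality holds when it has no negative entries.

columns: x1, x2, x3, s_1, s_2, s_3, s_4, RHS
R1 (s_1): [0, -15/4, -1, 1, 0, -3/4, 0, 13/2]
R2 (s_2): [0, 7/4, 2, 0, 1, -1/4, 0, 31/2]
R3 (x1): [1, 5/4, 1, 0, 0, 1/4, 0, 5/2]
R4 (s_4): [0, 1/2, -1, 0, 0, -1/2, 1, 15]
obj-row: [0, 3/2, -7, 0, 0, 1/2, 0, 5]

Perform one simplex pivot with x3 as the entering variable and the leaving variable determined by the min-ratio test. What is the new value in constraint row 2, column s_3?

-3/4

Ratio test on column x3 — row 1: entry -1 ≤ 0; row 2: (31/2)/2 = 31/4; row 3: (5/2)/1 = 5/2; row 4: entry -1 ≤ 0. Minimum is 5/2 at row 3 (x1 leaves); pivot element 1.
Divide row 3 by 1; eliminate column x3 from the other rows.
Row 2 update in column s_3: -1/4 − 2·(1/4) = -3/4.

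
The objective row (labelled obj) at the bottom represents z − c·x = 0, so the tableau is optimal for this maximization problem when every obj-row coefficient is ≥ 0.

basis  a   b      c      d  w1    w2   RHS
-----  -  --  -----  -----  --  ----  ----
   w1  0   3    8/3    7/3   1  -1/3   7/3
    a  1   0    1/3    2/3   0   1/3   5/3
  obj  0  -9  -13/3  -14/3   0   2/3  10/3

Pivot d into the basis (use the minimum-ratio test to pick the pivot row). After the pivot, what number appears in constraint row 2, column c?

-3/7

Ratio test on column d — row 1: (7/3)/(7/3) = 1; row 2: (5/3)/(2/3) = 5/2. Minimum is 1 at row 1 (w1 leaves); pivot element 7/3.
Divide row 1 by 7/3; eliminate column d from the other rows.
Row 2 update in column c: 1/3 − (2/3)·(8/7) = -3/7.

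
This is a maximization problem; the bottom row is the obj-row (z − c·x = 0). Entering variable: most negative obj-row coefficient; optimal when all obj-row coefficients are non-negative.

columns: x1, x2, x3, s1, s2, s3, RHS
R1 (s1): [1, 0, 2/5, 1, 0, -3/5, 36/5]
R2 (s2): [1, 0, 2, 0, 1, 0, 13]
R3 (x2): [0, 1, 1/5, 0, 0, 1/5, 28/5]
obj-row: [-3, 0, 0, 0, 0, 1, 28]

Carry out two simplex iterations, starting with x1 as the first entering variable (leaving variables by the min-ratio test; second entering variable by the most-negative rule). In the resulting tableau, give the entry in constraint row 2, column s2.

Ratio test on column x1 — row 1: (36/5)/1 = 36/5; row 2: 13/1 = 13; row 3: entry 0 ≤ 0. Minimum is 36/5 at row 1 (s1 leaves); pivot element 1.
Divide row 1 by 1; eliminate column x1 from the other rows.
Second iteration: most negative obj-row entry is -4/5 in column s3, so s3 enters.
Ratio test on column s3 — row 1: entry -3/5 ≤ 0; row 2: (29/5)/(3/5) = 29/3; row 3: (28/5)/(1/5) = 28. Minimum is 29/3 at row 2 (s2 leaves); pivot element 3/5.
Divide row 2 by 3/5; eliminate column s3 from the other rows.
After both pivots, the entry at constraint row 2, column s2 is 5/3.

5/3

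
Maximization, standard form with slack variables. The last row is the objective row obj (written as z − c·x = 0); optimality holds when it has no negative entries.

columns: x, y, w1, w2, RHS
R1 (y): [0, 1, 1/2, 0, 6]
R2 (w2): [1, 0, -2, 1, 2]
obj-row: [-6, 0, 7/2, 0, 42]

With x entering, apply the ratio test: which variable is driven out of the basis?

w2

Column x entries and ratios — y: 0 ≤ 0, skip; w2: 2/1 = 2.
Smallest ratio is 2 in the row of w2, so w2 leaves.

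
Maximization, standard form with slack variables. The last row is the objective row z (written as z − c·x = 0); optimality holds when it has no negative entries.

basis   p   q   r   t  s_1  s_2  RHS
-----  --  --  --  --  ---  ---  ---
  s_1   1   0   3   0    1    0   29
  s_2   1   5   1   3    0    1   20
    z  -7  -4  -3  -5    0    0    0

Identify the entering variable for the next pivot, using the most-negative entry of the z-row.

Negative z-row entries: p: -7, q: -4, r: -3, t: -5.
The most negative is -7 in column p, so p enters.

p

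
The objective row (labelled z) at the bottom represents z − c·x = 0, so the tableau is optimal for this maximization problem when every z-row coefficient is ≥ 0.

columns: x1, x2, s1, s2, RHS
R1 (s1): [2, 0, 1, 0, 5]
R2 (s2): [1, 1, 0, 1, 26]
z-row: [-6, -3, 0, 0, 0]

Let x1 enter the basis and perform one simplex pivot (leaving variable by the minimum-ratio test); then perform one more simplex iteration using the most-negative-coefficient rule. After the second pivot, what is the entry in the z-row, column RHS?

171/2

Ratio test on column x1 — row 1: 5/2 = 5/2; row 2: 26/1 = 26. Minimum is 5/2 at row 1 (s1 leaves); pivot element 2.
Divide row 1 by 2; eliminate column x1 from the other rows.
Second iteration: most negative z-row entry is -3 in column x2, so x2 enters.
Ratio test on column x2 — row 1: entry 0 ≤ 0; row 2: (47/2)/1 = 47/2. Minimum is 47/2 at row 2 (s2 leaves); pivot element 1.
Divide row 2 by 1; eliminate column x2 from the other rows.
After both pivots, the entry at the z-row, column RHS is 171/2.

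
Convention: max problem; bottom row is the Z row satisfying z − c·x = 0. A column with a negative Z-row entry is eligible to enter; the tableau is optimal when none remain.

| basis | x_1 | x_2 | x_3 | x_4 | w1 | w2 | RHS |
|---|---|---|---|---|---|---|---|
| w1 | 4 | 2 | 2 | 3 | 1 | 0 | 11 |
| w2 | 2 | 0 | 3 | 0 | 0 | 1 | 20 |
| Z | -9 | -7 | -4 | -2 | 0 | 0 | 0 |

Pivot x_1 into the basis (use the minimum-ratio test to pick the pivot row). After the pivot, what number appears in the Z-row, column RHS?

99/4

Ratio test on column x_1 — row 1: 11/4 = 11/4; row 2: 20/2 = 10. Minimum is 11/4 at row 1 (w1 leaves); pivot element 4.
Divide row 1 by 4; eliminate column x_1 from the other rows.
Z-row update in column RHS: 0 − (-9)·(11/4) = 99/4.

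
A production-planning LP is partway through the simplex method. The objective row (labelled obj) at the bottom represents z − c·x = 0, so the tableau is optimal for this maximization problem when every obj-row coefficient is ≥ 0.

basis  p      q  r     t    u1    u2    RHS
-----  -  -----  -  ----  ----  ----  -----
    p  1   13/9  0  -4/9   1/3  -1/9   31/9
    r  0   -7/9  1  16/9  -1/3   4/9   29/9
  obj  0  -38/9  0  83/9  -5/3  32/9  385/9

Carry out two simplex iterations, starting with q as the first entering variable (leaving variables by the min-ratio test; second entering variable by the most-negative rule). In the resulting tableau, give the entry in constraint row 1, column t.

Ratio test on column q — row 1: (31/9)/(13/9) = 31/13; row 2: entry -7/9 ≤ 0. Minimum is 31/13 at row 1 (p leaves); pivot element 13/9.
Divide row 1 by 13/9; eliminate column q from the other rows.
Second iteration: most negative obj-row entry is -9/13 in column u1, so u1 enters.
Ratio test on column u1 — row 1: (31/13)/(3/13) = 31/3; row 2: entry -2/13 ≤ 0. Minimum is 31/3 at row 1 (q leaves); pivot element 3/13.
Divide row 1 by 3/13; eliminate column u1 from the other rows.
After both pivots, the entry at constraint row 1, column t is -4/3.

-4/3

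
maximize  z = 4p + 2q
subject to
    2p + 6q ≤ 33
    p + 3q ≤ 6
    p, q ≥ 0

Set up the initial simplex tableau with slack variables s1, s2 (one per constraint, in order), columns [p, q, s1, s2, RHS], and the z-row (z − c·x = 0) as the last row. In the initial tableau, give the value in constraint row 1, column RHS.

The RHS of constraint 1 is b_1 = 33.

33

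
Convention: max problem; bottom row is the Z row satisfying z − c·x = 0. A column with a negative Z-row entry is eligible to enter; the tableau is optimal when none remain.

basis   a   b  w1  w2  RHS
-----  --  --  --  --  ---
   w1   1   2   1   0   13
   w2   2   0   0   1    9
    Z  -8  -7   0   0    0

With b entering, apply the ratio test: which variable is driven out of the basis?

Column b entries and ratios — w1: 13/2 = 13/2; w2: 0 ≤ 0, skip.
Smallest ratio is 13/2 in the row of w1, so w1 leaves.

w1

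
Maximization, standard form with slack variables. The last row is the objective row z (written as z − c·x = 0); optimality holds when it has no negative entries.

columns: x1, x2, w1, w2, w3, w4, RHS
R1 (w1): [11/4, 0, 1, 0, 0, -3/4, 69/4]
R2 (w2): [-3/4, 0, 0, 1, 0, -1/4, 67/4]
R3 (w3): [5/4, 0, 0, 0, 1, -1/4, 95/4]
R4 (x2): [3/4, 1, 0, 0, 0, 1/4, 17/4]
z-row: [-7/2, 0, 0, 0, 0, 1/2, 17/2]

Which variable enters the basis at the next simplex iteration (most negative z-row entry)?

x1

Negative z-row entries: x1: -7/2.
The most negative is -7/2 in column x1, so x1 enters.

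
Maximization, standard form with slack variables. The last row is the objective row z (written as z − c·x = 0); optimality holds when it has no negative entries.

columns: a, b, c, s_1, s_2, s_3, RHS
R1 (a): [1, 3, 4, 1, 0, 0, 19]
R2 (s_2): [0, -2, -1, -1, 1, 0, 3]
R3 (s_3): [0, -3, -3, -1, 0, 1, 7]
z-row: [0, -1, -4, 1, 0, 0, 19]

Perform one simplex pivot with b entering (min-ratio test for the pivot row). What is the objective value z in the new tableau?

76/3

Ratio test on column b — row 1: 19/3 = 19/3; row 2: entry -2 ≤ 0; row 3: entry -3 ≤ 0. Minimum is 19/3 at row 1 (a leaves); pivot element 3.
Pivot on row 1; the z-row RHS becomes 19 − (-1)·(19/3) = 76/3.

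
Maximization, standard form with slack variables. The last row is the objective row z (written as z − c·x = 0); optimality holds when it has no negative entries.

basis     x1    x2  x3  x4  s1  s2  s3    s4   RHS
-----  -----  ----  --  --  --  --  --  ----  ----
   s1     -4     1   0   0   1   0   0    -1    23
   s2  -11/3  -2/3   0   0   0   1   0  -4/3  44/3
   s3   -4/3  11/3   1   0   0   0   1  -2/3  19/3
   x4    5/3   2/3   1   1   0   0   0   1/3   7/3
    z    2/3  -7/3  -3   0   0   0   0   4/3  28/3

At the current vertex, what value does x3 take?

0

x3 is not in the basis, so in the current basic feasible solution x3 = 0.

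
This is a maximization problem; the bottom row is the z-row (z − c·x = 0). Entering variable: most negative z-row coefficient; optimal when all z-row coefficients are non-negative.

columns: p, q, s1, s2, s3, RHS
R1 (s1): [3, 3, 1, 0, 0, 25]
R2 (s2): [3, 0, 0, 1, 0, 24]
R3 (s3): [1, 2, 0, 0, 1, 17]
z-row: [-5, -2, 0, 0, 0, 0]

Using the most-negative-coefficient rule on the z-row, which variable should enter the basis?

p

Negative z-row entries: p: -5, q: -2.
The most negative is -5 in column p, so p enters.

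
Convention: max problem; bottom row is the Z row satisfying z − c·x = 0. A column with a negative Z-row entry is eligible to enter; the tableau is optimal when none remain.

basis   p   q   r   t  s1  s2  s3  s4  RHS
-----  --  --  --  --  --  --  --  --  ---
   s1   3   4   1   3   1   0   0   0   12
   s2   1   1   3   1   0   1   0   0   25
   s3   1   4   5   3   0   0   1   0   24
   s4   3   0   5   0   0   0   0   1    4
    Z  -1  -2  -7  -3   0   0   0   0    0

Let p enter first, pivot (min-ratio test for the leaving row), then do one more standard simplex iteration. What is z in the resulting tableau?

Ratio test on column p — row 1: 12/3 = 4; row 2: 25/1 = 25; row 3: 24/1 = 24; row 4: 4/3 = 4/3. Minimum is 4/3 at row 4 (s4 leaves); pivot element 3.
Pivot on row 4; the Z-row RHS becomes 0 − (-1)·(4/3) = 4/3.
Next entering variable (most negative Z-row entry -16/3): r.
Ratio test on column r — row 1: entry -4 ≤ 0; row 2: (71/3)/(4/3) = 71/4; row 3: (68/3)/(10/3) = 34/5; row 4: (4/3)/(5/3) = 4/5. Minimum is 4/5 at row 4 (p leaves); pivot element 5/3.
After the second pivot the Z-row RHS is 4/3 − (-16/3)·(4/5) = 28/5.

28/5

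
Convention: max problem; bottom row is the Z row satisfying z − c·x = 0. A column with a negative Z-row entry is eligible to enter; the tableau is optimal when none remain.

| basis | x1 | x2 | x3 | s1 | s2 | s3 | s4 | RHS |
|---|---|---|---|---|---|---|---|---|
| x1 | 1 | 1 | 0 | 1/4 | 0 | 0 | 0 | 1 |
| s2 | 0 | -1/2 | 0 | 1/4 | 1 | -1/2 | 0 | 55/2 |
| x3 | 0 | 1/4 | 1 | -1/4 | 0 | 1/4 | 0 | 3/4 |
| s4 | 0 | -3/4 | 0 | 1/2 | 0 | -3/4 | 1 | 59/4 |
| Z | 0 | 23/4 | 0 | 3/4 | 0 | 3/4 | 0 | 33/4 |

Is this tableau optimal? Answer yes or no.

yes

Every Z-row coefficient is ≥ 0, so the tableau is optimal.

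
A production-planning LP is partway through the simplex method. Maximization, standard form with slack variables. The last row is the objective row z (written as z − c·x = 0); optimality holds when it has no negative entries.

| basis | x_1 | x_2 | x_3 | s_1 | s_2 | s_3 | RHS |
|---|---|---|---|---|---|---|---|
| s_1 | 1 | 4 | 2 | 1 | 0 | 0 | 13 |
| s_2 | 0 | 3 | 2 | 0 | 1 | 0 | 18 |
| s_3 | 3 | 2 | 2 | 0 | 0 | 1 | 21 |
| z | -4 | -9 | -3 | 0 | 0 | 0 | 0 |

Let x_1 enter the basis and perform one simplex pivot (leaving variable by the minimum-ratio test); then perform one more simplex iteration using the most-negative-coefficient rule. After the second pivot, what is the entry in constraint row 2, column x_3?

Ratio test on column x_1 — row 1: 13/1 = 13; row 2: entry 0 ≤ 0; row 3: 21/3 = 7. Minimum is 7 at row 3 (s_3 leaves); pivot element 3.
Divide row 3 by 3; eliminate column x_1 from the other rows.
Second iteration: most negative z-row entry is -19/3 in column x_2, so x_2 enters.
Ratio test on column x_2 — row 1: 6/(10/3) = 9/5; row 2: 18/3 = 6; row 3: 7/(2/3) = 21/2. Minimum is 9/5 at row 1 (s_1 leaves); pivot element 10/3.
Divide row 1 by 10/3; eliminate column x_2 from the other rows.
After both pivots, the entry at constraint row 2, column x_3 is 4/5.

4/5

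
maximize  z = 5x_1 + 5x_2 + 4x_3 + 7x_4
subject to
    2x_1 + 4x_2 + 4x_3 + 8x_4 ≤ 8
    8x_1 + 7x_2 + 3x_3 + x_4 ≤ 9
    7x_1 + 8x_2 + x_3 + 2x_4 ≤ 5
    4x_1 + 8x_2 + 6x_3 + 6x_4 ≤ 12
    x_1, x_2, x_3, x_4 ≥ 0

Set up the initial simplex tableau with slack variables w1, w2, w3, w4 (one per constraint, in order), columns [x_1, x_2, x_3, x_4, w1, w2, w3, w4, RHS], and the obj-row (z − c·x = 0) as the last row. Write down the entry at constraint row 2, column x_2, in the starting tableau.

Constraint 2 has coefficient 7 on x_2.

7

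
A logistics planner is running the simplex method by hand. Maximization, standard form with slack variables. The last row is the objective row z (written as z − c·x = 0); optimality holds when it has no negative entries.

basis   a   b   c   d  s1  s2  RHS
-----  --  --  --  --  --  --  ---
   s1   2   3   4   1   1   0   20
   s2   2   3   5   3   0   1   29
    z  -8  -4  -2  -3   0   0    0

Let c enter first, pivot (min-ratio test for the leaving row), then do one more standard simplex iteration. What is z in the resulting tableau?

Ratio test on column c — row 1: 20/4 = 5; row 2: 29/5 = 29/5. Minimum is 5 at row 1 (s1 leaves); pivot element 4.
Pivot on row 1; the z-row RHS becomes 0 − (-2)·5 = 10.
Next entering variable (most negative z-row entry -7): a.
Ratio test on column a — row 1: 5/(1/2) = 10; row 2: entry -1/2 ≤ 0. Minimum is 10 at row 1 (c leaves); pivot element 1/2.
After the second pivot the z-row RHS is 10 − (-7)·10 = 80.

80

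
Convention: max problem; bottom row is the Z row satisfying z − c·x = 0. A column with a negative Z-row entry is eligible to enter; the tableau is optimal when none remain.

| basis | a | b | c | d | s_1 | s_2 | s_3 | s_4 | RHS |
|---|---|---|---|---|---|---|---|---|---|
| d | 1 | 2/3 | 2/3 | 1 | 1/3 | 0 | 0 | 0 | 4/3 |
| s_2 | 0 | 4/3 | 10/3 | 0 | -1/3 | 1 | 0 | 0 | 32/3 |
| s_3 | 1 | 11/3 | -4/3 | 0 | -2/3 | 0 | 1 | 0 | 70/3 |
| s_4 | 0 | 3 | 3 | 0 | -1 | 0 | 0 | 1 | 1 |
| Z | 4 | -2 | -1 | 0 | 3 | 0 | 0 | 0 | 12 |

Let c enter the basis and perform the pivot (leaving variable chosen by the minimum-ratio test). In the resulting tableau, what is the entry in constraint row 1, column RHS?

10/9

Ratio test on column c — row 1: (4/3)/(2/3) = 2; row 2: (32/3)/(10/3) = 16/5; row 3: entry -4/3 ≤ 0; row 4: 1/3 = 1/3. Minimum is 1/3 at row 4 (s_4 leaves); pivot element 3.
Divide row 4 by 3; eliminate column c from the other rows.
Row 1 update in column RHS: 4/3 − (2/3)·(1/3) = 10/9.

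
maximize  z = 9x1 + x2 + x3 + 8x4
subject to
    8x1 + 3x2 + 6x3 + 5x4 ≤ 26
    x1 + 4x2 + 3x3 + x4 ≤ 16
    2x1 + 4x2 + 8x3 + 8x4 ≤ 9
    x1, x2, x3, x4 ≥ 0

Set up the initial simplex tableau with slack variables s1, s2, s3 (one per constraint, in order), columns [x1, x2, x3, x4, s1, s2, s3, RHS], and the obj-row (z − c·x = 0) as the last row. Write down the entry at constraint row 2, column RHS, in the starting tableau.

16

The RHS of constraint 2 is b_2 = 16.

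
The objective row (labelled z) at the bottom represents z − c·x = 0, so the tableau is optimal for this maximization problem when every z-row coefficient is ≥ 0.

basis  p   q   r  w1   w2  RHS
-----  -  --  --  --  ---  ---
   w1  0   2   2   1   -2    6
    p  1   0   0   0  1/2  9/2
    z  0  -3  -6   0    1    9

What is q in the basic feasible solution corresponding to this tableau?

q is not in the basis, so in the current basic feasible solution q = 0.

0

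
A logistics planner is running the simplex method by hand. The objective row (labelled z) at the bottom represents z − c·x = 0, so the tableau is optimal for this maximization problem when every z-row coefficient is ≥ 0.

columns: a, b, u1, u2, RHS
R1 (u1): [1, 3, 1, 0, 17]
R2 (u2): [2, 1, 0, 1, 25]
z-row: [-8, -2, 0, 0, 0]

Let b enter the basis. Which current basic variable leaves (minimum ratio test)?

u1

Column b entries and ratios — u1: 17/3 = 17/3; u2: 25/1 = 25.
Smallest ratio is 17/3 in the row of u1, so u1 leaves.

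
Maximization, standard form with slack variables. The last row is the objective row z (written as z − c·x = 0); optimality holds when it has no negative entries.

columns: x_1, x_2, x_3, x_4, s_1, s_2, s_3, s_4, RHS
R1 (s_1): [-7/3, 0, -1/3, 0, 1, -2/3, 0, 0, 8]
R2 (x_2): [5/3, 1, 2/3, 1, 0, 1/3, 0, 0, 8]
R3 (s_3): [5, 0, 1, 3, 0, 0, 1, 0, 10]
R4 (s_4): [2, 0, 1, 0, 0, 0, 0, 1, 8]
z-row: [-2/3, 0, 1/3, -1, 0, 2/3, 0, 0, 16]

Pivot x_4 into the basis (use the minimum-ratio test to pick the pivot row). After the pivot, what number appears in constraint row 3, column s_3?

1/3

Ratio test on column x_4 — row 1: entry 0 ≤ 0; row 2: 8/1 = 8; row 3: 10/3 = 10/3; row 4: entry 0 ≤ 0. Minimum is 10/3 at row 3 (s_3 leaves); pivot element 3.
Divide row 3 by 3; eliminate column x_4 from the other rows.
In the new row 3, the s_3 entry is the old entry divided by the pivot: 1/3 = 1/3.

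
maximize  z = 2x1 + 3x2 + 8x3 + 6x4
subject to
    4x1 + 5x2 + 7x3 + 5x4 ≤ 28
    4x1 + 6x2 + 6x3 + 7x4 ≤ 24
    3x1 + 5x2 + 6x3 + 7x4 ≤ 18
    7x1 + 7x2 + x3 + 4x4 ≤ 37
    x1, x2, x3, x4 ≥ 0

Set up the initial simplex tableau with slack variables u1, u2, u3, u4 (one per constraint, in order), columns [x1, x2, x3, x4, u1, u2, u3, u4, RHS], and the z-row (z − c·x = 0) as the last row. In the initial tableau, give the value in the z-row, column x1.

The z-row carries the negated objective coefficients: the x1 entry is -2.

-2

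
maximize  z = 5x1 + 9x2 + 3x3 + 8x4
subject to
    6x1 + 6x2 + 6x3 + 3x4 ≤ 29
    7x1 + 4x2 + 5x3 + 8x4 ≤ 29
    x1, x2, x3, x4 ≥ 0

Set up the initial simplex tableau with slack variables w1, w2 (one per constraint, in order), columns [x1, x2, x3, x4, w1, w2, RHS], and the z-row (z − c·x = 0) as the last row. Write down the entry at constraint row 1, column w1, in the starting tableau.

1

Slack w1 belongs to constraint 1; its column is the unit vector e_1, so the entry in row 1 is 1.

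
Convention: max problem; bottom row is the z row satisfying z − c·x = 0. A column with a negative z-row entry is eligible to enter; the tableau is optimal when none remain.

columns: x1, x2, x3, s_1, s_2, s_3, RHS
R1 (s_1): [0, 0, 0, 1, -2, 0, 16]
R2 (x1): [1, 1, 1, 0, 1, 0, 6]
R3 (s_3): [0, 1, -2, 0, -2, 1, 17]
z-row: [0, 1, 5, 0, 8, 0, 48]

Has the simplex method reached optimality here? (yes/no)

Every z-row coefficient is ≥ 0, so the tableau is optimal.

yes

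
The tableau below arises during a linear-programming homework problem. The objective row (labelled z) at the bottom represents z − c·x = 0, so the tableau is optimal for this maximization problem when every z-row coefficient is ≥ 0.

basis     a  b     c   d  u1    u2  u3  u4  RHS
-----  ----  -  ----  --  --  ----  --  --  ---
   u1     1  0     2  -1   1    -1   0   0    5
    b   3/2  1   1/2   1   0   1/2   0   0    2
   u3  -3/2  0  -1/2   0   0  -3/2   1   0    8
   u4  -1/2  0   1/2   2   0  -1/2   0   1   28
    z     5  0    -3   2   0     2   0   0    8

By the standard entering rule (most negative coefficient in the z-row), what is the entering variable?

c

Negative z-row entries: c: -3.
The most negative is -3 in column c, so c enters.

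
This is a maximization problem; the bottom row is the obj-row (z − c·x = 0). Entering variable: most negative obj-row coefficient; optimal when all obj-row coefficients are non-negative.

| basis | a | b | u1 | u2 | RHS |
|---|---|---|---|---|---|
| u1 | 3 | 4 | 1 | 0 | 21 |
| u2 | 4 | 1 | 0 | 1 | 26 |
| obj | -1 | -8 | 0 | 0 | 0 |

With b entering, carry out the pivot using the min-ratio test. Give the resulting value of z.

Ratio test on column b — row 1: 21/4 = 21/4; row 2: 26/1 = 26. Minimum is 21/4 at row 1 (u1 leaves); pivot element 4.
Pivot on row 1; the obj-row RHS becomes 0 − (-8)·(21/4) = 42.

42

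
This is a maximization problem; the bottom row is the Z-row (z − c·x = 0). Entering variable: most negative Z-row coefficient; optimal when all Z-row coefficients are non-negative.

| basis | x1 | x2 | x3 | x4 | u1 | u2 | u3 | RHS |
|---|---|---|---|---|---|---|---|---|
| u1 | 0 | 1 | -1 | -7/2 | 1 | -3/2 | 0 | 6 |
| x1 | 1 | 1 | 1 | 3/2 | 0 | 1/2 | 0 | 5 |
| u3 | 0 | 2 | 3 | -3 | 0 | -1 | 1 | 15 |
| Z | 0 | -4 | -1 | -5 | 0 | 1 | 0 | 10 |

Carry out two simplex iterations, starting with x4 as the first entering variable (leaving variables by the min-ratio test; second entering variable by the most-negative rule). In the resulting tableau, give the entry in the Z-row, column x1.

4

Ratio test on column x4 — row 1: entry -7/2 ≤ 0; row 2: 5/(3/2) = 10/3; row 3: entry -3 ≤ 0. Minimum is 10/3 at row 2 (x1 leaves); pivot element 3/2.
Divide row 2 by 3/2; eliminate column x4 from the other rows.
Second iteration: most negative Z-row entry is -2/3 in column x2, so x2 enters.
Ratio test on column x2 — row 1: (53/3)/(10/3) = 53/10; row 2: (10/3)/(2/3) = 5; row 3: 25/4 = 25/4. Minimum is 5 at row 2 (x4 leaves); pivot element 2/3.
Divide row 2 by 2/3; eliminate column x2 from the other rows.
After both pivots, the entry at the Z-row, column x1 is 4.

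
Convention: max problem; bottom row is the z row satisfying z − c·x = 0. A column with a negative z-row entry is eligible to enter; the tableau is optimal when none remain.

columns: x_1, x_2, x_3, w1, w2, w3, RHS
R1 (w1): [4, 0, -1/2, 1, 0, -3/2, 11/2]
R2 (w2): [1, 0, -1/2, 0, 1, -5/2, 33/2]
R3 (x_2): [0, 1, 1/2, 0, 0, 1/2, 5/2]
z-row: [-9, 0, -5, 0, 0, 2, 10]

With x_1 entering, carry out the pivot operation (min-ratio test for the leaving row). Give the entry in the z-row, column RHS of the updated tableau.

179/8

Ratio test on column x_1 — row 1: (11/2)/4 = 11/8; row 2: (33/2)/1 = 33/2; row 3: entry 0 ≤ 0. Minimum is 11/8 at row 1 (w1 leaves); pivot element 4.
Divide row 1 by 4; eliminate column x_1 from the other rows.
z-row update in column RHS: 10 − (-9)·(11/8) = 179/8.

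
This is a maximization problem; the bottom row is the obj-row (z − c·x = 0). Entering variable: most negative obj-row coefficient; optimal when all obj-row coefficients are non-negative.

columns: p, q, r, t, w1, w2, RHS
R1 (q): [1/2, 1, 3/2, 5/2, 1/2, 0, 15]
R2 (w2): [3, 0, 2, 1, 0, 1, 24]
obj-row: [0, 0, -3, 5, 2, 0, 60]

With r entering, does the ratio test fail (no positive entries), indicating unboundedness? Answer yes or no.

Column r has positive entries in row(s) 1, 2, so the ratio test bounds it — not unbounded.

no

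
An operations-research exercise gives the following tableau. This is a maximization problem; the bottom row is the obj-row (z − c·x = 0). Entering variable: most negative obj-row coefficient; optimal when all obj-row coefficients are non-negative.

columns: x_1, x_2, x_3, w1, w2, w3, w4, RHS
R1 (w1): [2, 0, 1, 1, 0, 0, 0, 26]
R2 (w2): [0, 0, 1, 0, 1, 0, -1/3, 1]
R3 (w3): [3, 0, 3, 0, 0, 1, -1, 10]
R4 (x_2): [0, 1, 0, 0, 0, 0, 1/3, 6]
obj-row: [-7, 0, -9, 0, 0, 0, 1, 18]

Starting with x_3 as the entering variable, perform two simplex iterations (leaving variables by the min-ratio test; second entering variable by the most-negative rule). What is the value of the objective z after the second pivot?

Ratio test on column x_3 — row 1: 26/1 = 26; row 2: 1/1 = 1; row 3: 10/3 = 10/3; row 4: entry 0 ≤ 0. Minimum is 1 at row 2 (w2 leaves); pivot element 1.
Pivot on row 2; the obj-row RHS becomes 18 − (-9)·1 = 27.
Next entering variable (most negative obj-row entry -7): x_1.
Ratio test on column x_1 — row 1: 25/2 = 25/2; row 2: entry 0 ≤ 0; row 3: 7/3 = 7/3; row 4: entry 0 ≤ 0. Minimum is 7/3 at row 3 (w3 leaves); pivot element 3.
After the second pivot the obj-row RHS is 27 − (-7)·(7/3) = 130/3.

130/3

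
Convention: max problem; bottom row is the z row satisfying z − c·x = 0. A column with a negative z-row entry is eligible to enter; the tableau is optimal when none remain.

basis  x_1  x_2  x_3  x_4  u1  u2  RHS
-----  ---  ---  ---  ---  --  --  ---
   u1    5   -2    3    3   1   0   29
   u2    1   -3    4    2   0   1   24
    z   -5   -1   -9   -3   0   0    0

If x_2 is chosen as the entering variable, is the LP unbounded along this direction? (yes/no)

Every constraint-row entry in column x_2 is ≤ 0, so increasing x_2 is unbounded.

yes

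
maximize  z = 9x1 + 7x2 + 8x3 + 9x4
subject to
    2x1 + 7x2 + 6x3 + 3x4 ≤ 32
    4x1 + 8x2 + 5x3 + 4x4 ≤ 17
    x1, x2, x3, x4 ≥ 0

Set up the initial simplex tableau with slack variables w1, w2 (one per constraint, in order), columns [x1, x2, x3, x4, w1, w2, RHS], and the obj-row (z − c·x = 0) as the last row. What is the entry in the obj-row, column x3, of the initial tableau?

-8

The obj-row carries the negated objective coefficients: the x3 entry is -8.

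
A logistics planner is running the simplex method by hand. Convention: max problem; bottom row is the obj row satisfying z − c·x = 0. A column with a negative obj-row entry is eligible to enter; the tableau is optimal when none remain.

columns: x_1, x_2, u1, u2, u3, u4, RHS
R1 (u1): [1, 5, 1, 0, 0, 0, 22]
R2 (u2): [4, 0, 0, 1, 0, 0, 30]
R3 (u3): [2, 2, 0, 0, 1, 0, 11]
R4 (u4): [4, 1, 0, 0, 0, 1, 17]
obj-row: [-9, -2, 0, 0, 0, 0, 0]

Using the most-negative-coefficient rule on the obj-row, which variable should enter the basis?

x_1

Negative obj-row entries: x_1: -9, x_2: -2.
The most negative is -9 in column x_1, so x_1 enters.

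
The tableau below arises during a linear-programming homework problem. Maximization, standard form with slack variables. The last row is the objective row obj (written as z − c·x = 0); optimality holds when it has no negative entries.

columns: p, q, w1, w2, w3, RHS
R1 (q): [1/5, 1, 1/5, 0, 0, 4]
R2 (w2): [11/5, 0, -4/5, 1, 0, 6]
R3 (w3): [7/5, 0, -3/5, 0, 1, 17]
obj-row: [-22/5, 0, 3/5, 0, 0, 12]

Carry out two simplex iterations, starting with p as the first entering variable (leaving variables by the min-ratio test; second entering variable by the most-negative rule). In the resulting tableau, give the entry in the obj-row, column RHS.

110/3

Ratio test on column p — row 1: 4/(1/5) = 20; row 2: 6/(11/5) = 30/11; row 3: 17/(7/5) = 85/7. Minimum is 30/11 at row 2 (w2 leaves); pivot element 11/5.
Divide row 2 by 11/5; eliminate column p from the other rows.
Second iteration: most negative obj-row entry is -1 in column w1, so w1 enters.
Ratio test on column w1 — row 1: (38/11)/(3/11) = 38/3; row 2: entry -4/11 ≤ 0; row 3: entry -1/11 ≤ 0. Minimum is 38/3 at row 1 (q leaves); pivot element 3/11.
Divide row 1 by 3/11; eliminate column w1 from the other rows.
After both pivots, the entry at the obj-row, column RHS is 110/3.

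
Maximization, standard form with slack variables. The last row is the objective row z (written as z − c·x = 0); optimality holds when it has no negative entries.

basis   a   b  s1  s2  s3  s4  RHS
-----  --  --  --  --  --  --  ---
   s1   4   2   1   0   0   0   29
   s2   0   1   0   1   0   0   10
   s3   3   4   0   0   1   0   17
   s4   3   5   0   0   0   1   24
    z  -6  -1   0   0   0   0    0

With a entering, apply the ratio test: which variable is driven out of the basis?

Column a entries and ratios — s1: 29/4 = 29/4; s2: 0 ≤ 0, skip; s3: 17/3 = 17/3; s4: 24/3 = 8.
Smallest ratio is 17/3 in the row of s3, so s3 leaves.

s3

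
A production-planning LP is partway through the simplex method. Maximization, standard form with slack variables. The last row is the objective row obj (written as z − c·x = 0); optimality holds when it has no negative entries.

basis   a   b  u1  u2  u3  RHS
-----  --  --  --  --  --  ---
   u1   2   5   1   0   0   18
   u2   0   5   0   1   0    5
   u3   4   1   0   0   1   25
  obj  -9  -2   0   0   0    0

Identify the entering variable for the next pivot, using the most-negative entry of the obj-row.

a

Negative obj-row entries: a: -9, b: -2.
The most negative is -9 in column a, so a enters.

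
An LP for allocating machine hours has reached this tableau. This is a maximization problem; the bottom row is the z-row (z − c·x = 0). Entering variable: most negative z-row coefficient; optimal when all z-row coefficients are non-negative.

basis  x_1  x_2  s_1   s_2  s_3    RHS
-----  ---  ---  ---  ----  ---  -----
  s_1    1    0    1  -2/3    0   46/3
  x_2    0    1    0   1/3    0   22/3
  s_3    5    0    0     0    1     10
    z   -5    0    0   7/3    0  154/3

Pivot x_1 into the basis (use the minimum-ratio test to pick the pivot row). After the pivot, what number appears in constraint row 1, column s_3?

Ratio test on column x_1 — row 1: (46/3)/1 = 46/3; row 2: entry 0 ≤ 0; row 3: 10/5 = 2. Minimum is 2 at row 3 (s_3 leaves); pivot element 5.
Divide row 3 by 5; eliminate column x_1 from the other rows.
Row 1 update in column s_3: 0 − 1·(1/5) = -1/5.

-1/5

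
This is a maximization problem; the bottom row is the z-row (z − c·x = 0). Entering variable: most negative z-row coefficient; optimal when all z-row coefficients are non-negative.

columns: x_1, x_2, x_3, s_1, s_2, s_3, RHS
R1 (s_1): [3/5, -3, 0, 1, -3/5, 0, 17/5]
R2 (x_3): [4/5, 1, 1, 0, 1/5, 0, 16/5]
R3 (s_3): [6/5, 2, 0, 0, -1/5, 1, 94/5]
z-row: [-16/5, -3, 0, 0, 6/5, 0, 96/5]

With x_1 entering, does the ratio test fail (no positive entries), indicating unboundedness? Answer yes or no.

Column x_1 has positive entries in row(s) 1, 2, 3, so the ratio test bounds it — not unbounded.

no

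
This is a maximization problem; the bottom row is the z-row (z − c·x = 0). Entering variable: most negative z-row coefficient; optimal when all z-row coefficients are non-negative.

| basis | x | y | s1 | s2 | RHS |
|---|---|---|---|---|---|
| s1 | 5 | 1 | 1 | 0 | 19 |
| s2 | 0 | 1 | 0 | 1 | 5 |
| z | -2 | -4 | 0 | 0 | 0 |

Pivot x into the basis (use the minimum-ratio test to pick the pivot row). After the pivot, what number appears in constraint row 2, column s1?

Ratio test on column x — row 1: 19/5 = 19/5; row 2: entry 0 ≤ 0. Minimum is 19/5 at row 1 (s1 leaves); pivot element 5.
Divide row 1 by 5; eliminate column x from the other rows.
Row 2 update in column s1: 0 − 0·(1/5) = 0.

0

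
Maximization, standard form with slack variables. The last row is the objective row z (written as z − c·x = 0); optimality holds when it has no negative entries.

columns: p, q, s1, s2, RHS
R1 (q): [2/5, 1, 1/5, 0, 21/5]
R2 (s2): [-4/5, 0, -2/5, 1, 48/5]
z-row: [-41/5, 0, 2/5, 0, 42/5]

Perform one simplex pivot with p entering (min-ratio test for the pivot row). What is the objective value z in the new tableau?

189/2

Ratio test on column p — row 1: (21/5)/(2/5) = 21/2; row 2: entry -4/5 ≤ 0. Minimum is 21/2 at row 1 (q leaves); pivot element 2/5.
Pivot on row 1; the z-row RHS becomes 42/5 − (-41/5)·(21/2) = 189/2.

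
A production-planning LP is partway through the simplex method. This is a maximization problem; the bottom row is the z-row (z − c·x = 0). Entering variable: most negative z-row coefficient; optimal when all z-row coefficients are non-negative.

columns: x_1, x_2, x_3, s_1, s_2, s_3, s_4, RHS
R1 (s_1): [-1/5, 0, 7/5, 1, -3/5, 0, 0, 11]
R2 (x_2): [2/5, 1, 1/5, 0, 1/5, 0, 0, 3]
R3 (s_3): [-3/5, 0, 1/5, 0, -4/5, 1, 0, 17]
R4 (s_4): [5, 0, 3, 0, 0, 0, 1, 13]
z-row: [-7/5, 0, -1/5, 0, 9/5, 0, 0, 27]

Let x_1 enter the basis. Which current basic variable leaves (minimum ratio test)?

s_4

Column x_1 entries and ratios — s_1: -1/5 ≤ 0, skip; x_2: 3/(2/5) = 15/2; s_3: -3/5 ≤ 0, skip; s_4: 13/5 = 13/5.
Smallest ratio is 13/5 in the row of s_4, so s_4 leaves.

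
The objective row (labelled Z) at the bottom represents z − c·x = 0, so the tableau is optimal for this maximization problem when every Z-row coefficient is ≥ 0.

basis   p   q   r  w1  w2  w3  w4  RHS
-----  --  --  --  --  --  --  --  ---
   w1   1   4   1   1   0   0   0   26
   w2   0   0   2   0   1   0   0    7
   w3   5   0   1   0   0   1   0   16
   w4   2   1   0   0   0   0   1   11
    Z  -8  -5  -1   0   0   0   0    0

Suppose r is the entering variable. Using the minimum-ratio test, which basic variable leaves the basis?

Column r entries and ratios — w1: 26/1 = 26; w2: 7/2 = 7/2; w3: 16/1 = 16; w4: 0 ≤ 0, skip.
Smallest ratio is 7/2 in the row of w2, so w2 leaves.

w2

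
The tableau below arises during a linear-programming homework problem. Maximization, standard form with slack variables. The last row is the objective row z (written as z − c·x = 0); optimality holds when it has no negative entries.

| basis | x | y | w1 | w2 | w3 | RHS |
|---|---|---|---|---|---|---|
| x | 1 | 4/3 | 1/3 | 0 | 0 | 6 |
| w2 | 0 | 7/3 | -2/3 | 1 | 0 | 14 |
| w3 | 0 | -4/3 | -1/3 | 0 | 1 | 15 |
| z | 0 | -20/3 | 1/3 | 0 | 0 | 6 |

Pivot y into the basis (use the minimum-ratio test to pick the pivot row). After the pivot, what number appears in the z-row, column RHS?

36

Ratio test on column y — row 1: 6/(4/3) = 9/2; row 2: 14/(7/3) = 6; row 3: entry -4/3 ≤ 0. Minimum is 9/2 at row 1 (x leaves); pivot element 4/3.
Divide row 1 by 4/3; eliminate column y from the other rows.
z-row update in column RHS: 6 − (-20/3)·(9/2) = 36.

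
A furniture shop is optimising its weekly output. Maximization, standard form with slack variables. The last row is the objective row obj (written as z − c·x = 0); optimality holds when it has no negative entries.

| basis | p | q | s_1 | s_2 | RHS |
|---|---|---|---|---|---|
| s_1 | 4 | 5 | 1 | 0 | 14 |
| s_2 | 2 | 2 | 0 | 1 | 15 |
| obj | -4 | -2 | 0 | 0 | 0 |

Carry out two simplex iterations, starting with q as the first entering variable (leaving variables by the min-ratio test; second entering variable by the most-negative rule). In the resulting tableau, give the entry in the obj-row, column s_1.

1

Ratio test on column q — row 1: 14/5 = 14/5; row 2: 15/2 = 15/2. Minimum is 14/5 at row 1 (s_1 leaves); pivot element 5.
Divide row 1 by 5; eliminate column q from the other rows.
Second iteration: most negative obj-row entry is -12/5 in column p, so p enters.
Ratio test on column p — row 1: (14/5)/(4/5) = 7/2; row 2: (47/5)/(2/5) = 47/2. Minimum is 7/2 at row 1 (q leaves); pivot element 4/5.
Divide row 1 by 4/5; eliminate column p from the other rows.
After both pivots, the entry at the obj-row, column s_1 is 1.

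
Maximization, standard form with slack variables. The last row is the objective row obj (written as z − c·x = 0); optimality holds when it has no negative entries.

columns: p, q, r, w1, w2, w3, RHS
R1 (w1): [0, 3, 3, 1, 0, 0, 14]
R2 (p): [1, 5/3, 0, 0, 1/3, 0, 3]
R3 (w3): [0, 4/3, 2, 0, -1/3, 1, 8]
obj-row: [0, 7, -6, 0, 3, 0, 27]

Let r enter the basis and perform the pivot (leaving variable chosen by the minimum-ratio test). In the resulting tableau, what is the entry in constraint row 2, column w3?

Ratio test on column r — row 1: 14/3 = 14/3; row 2: entry 0 ≤ 0; row 3: 8/2 = 4. Minimum is 4 at row 3 (w3 leaves); pivot element 2.
Divide row 3 by 2; eliminate column r from the other rows.
Row 2 update in column w3: 0 − 0·(1/2) = 0.

0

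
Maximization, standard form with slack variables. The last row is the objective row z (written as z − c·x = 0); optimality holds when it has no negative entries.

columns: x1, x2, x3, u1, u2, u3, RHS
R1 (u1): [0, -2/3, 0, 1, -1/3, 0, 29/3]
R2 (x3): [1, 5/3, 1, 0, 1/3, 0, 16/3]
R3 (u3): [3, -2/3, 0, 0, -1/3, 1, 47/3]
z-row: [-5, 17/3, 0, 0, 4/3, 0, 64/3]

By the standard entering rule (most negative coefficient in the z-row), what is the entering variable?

x1

Negative z-row entries: x1: -5.
The most negative is -5 in column x1, so x1 enters.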